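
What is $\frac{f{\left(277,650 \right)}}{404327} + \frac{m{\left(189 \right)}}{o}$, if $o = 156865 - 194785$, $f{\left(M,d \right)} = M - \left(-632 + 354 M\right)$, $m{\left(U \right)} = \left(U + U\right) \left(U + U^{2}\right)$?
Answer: $- \frac{91533508359}{255534664} \approx -358.2$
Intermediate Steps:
$m{\left(U \right)} = 2 U \left(U + U^{2}\right)$
$f{\left(M,d \right)} = 632 - 353 M$ ($f{\left(M,d \right)} = M - \left(-632 + 354 M\right) = 632 - 353 M$)
$o = -37920$
$\frac{f{\left(277,650 \right)}}{404327} + \frac{m{\left(189 \right)}}{o} = \frac{632 - 97781}{404327} + \frac{2 \cdot 189^{2} \left(1 + 189\right)}{-37920} = \left(632 - 97781\right) \frac{1}{404327} + 2 \cdot 35721 \cdot 190 \left(- \frac{1}{37920}\right) = \left(-97149\right) \frac{1}{404327} + 13573980 \left(- \frac{1}{37920}\right) = - \frac{97149}{404327} - \frac{226233}{632} = - \frac{91533508359}{255534664}$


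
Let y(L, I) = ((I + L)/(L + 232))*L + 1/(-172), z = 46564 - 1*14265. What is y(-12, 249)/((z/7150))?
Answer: -7952555/2777714 ≈ -2.8630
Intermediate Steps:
z = 32299 (z = 46564 - 14265 = 32299)
y(L, I) = -1/172 + L*(I + L)/(232 + L) (y(L, I) = ((I + L)/(232 + L))*L - 1/172 = L*(I + L)/(232 + L) - 1/172 = -1/172 + L*(I + L)/(232 + L))
y(-12, 249)/((z/7150)) = ((-58/43 + (-12)² - 1/172*(-12) + 249*(-12))/(232 - 12))/((32299/7150)) = ((-58/43 + 144 + 3/43 - 2988)/220)/((32299*(1/7150))) = ((1/220)*(-122347/43))/(32299/7150) = -122347/9460*7150/32299 = -7952555/2777714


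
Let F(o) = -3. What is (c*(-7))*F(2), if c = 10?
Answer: 210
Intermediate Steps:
(c*(-7))*F(2) = (10*(-7))*(-3) = -70*(-3) = 210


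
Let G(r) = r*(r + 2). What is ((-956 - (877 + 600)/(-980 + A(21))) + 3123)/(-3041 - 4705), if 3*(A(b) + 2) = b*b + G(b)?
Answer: -487345/1740268 ≈ -0.28004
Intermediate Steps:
G(r) = r*(2 + r)
A(b) = -2 + b**2/3 + b*(2 + b)/3 (A(b) = -2 + (b*b + b*(2 + b))/3 = -2 + (b**2 + b*(2 + b))/3 = -2 + (b**2/3 + b*(2 + b)/3) = -2 + b**2/3 + b*(2 + b)/3)
((-956 - (877 + 600)/(-980 + A(21))) + 3123)/(-3041 - 4705) = ((-956 - (877 + 600)/(-980 + (-2 + (1/3)*21**2 + (1/3)*21*(2 + 21)))) + 3123)/(-3041 - 4705) = ((-956 - 1477/(-980 + (-2 + (1/3)*441 + (1/3)*21*23))) + 3123)/(-7746) = ((-956 - 1477/(-980 + (-2 + 147 + 161))) + 3123)*(-1/7746) = ((-956 - 1477/(-980 + 306)) + 3123)*(-1/7746) = ((-956 - 1477/(-674)) + 3123)*(-1/7746) = ((-956 - 1477*(-1)/674) + 3123)*(-1/7746) = ((-956 - 1*(-1477/674)) + 3123)*(-1/7746) = ((-956 + 1477/674) + 3123)*(-1/7746) = (-642867/674 + 3123)*(-1/7746) = (1462035/674)*(-1/7746) = -487345/1740268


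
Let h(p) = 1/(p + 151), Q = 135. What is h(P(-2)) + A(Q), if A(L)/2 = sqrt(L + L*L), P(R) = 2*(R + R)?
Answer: 1/143 + 12*sqrt(510) ≈ 271.01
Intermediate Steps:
P(R) = 4*R (P(R) = 2*(2*R) = 4*R)
h(p) = 1/(151 + p)
A(L) = 2*sqrt(L + L**2) (A(L) = 2*sqrt(L + L*L) = 2*sqrt(L + L**2))
h(P(-2)) + A(Q) = 1/(151 + 4*(-2)) + 2*sqrt(135*(1 + 135)) = 1/(151 - 8) + 2*sqrt(135*136) = 1/143 + 2*sqrt(18360) = 1/143 + 2*(6*sqrt(510)) = 1/143 + 12*sqrt(510)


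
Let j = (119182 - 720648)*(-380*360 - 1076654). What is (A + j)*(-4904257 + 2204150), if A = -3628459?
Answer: -1970666870486876235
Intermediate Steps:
j = 729851323564 (j = -601466*(-136800 - 1076654) = -601466*(-1213454) = 729851323564)
(A + j)*(-4904257 + 2204150) = (-3628459 + 729851323564)*(-4904257 + 2204150) = 729847695105*(-2700107) = -1970666870486876235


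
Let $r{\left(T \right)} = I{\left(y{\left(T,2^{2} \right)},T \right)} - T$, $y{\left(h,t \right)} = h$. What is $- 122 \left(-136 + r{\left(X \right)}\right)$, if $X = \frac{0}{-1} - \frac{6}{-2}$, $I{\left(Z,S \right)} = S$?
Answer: $16592$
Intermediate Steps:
$X = 3$ ($X = 0 \left(-1\right) - -3 = 0 + 3 = 3$)
$r{\left(T \right)} = 0$ ($r{\left(T \right)} = T - T = 0$)
$- 122 \left(-136 + r{\left(X \right)}\right) = - 122 \left(-136 + 0\right) = \left(-122\right) \left(-136\right) = 16592$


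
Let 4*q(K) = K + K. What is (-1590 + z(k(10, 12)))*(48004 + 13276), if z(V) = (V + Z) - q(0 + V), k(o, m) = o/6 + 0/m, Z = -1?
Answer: -292336240/3 ≈ -9.7445e+7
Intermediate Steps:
k(o, m) = o/6 (k(o, m) = o*(⅙) + 0 = o/6 + 0 = o/6)
q(K) = K/2 (q(K) = (K + K)/4 = (2*K)/4 = K/2)
z(V) = -1 + V/2 (z(V) = (V - 1) - (0 + V)/2 = (-1 + V) - V/2 = -1 + V/2)
(-1590 + z(k(10, 12)))*(48004 + 13276) = (-1590 + (-1 + ((⅙)*10)/2))*(48004 + 13276) = (-1590 + (-1 + (½)*(5/3)))*61280 = (-1590 + (-1 + ⅚))*61280 = (-1590 - ⅙)*61280 = -9541/6*61280 = -292336240/3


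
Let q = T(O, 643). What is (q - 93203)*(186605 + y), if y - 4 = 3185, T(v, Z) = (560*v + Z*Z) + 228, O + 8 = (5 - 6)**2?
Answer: 60080049876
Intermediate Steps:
O = -7 (O = -8 + (5 - 6)**2 = -8 + (-1)**2 = -8 + 1 = -7)
T(v, Z) = 228 + Z**2 + 560*v (T(v, Z) = (560*v + Z**2) + 228 = (Z**2 + 560*v) + 228 = 228 + Z**2 + 560*v)
q = 409757 (q = 228 + 643**2 + 560*(-7) = 228 + 413449 - 3920 = 409757)
y = 3189 (y = 4 + 3185 = 3189)
(q - 93203)*(186605 + y) = (409757 - 93203)*(186605 + 3189) = 316554*189794 = 60080049876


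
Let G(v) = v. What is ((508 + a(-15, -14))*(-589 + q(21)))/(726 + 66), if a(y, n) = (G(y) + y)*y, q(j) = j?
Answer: -68018/99 ≈ -687.05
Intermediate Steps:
a(y, n) = 2*y² (a(y, n) = (y + y)*y = (2*y)*y = 2*y²)
((508 + a(-15, -14))*(-589 + q(21)))/(726 + 66) = ((508 + 2*(-15)²)*(-589 + 21))/(726 + 66) = ((508 + 2*225)*(-568))/792 = ((508 + 450)*(-568))/792 = (958*(-568))/792 = (1/792)*(-544144) = -68018/99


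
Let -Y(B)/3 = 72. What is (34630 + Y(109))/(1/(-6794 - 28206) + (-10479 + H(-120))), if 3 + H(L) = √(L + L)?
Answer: -441891247504490000/134593891633740001 - 168628600000000*I*√15/134593891633740001 ≈ -3.2831 - 0.0048523*I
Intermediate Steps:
Y(B) = -216 (Y(B) = -3*72 = -216)
H(L) = -3 + √2*√L (H(L) = -3 + √(L + L) = -3 + √(2*L) = -3 + √2*√L)
(34630 + Y(109))/(1/(-6794 - 28206) + (-10479 + H(-120))) = (34630 - 216)/(1/(-6794 - 28206) + (-10479 + (-3 + √2*√(-120)))) = 34414/(1/(-35000) + (-10479 + (-3 + √2*(2*I*√30)))) = 34414/(-1/35000 + (-10479 + (-3 + 4*I*√15))) = 34414/(-1/35000 + (-10482 + 4*I*√15)) = 34414/(-366870001/35000 + 4*I*√15)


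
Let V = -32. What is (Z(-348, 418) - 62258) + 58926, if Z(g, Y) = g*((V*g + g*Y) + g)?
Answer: 46863916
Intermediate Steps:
Z(g, Y) = g*(-31*g + Y*g) (Z(g, Y) = g*((-32*g + g*Y) + g) = g*((-32*g + Y*g) + g) = g*(-31*g + Y*g))
(Z(-348, 418) - 62258) + 58926 = ((-348)²*(-31 + 418) - 62258) + 58926 = (121104*387 - 62258) + 58926 = (46867248 - 62258) + 58926 = 46804990 + 58926 = 46863916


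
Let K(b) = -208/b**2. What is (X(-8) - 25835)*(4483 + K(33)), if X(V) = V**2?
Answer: -125808326609/1089 ≈ -1.1553e+8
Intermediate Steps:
K(b) = -208/b**2
(X(-8) - 25835)*(4483 + K(33)) = ((-8)**2 - 25835)*(4483 - 208/33**2) = (64 - 25835)*(4483 - 208*1/1089) = -25771*(4483 - 208/1089) = -25771*4881779/1089 = -125808326609/1089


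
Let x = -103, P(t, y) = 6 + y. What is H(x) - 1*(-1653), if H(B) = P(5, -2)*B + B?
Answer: 1138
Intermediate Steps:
H(B) = 5*B (H(B) = (6 - 2)*B + B = 4*B + B = 5*B)
H(x) - 1*(-1653) = 5*(-103) - 1*(-1653) = -515 + 1653 = 1138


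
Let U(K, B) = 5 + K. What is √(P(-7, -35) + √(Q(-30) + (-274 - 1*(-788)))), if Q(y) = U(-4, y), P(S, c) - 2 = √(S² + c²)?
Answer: √(2 + √515 + 7*√26) ≈ 7.7709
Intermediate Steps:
P(S, c) = 2 + √(S² + c²)
Q(y) = 1 (Q(y) = 5 - 4 = 1)
√(P(-7, -35) + √(Q(-30) + (-274 - 1*(-788)))) = √((2 + √((-7)² + (-35)²)) + √(1 + (-274 - 1*(-788)))) = √((2 + √(49 + 1225)) + √(1 + (-274 + 788))) = √((2 + √1274) + √(1 + 514)) = √((2 + 7*√26) + √515) = √(2 + √515 + 7*√26)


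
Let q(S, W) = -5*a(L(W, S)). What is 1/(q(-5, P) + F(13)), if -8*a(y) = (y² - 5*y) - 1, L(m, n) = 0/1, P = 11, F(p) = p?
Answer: 8/99 ≈ 0.080808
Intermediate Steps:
L(m, n) = 0 (L(m, n) = 0*1 = 0)
a(y) = ⅛ - y²/8 + 5*y/8 (a(y) = -((y² - 5*y) - 1)/8 = -(-1 + y² - 5*y)/8 = ⅛ - y²/8 + 5*y/8)
q(S, W) = -5/8 (q(S, W) = -5*(⅛ - ⅛*0² + (5/8)*0) = -5*(⅛ - ⅛*0 + 0) = -5*(⅛ + 0 + 0) = -5*⅛ = -5/8)
1/(q(-5, P) + F(13)) = 1/(-5/8 + 13) = 1/(99/8) = 8/99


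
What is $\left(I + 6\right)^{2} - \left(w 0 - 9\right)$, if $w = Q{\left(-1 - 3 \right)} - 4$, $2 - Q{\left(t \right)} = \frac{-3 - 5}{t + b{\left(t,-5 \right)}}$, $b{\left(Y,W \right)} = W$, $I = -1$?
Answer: $34$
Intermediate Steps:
$Q{\left(t \right)} = 2 + \frac{8}{-5 + t}$ ($Q{\left(t \right)} = 2 - \frac{-3 - 5}{t - 5} = 2 - - \frac{8}{-5 + t} = 2 + \frac{8}{-5 + t}$)
$w = - \frac{26}{9}$ ($w = \frac{2 \left(-1 - 4\right)}{-5 - 4} - 4 = 2 \frac{1}{-9} \left(-5\right) - 4 = 2 \left(- \frac{1}{9}\right) \left(-5\right) - 4 = \frac{10}{9} - 4 = - \frac{26}{9} \approx -2.8889$)
$\left(I + 6\right)^{2} - \left(w 0 - 9\right) = \left(-1 + 6\right)^{2} - \left(\left(- \frac{26}{9}\right) 0 - 9\right) = 5^{2} - \left(0 - 9\right) = 25 - -9 = 25 + 9 = 34$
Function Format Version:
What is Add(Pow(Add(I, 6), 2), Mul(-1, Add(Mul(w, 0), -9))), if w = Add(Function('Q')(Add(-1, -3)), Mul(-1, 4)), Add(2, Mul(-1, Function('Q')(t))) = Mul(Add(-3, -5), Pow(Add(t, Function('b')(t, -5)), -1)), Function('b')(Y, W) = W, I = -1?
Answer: 34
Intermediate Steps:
Function('Q')(t) = Add(2, Mul(8, Pow(Add(-5, t), -1))) (Function('Q')(t) = Add(2, Mul(-1, Mul(Add(-3, -5), Pow(Add(t, -5), -1)))) = Add(2, Mul(-1, Mul(-8, Pow(Add(-5, t), -1)))) = Add(2, Mul(8, Pow(Add(-5, t), -1))))
w = Rational(-26, 9) (w = Add(Mul(2, Pow(Add(-5, Add(-1, -3)), -1), Add(-1, Add(-1, -3))), Mul(-1, 4)) = Add(Mul(2, Pow(Add(-5, -4), -1), Add(-1, -4)), -4) = Add(Mul(2, Pow(-9, -1), -5), -4) = Add(Mul(2, Rational(-1, 9), -5), -4) = Add(Rational(10, 9), -4) = Rational(-26, 9) ≈ -2.8889)
Add(Pow(Add(I, 6), 2), Mul(-1, Add(Mul(w, 0), -9))) = Add(Pow(Add(-1, 6), 2), Mul(-1, Add(Mul(Rational(-26, 9), 0), -9))) = Add(Pow(5, 2), Mul(-1, Add(0, -9))) = Add(25, Mul(-1, -9)) = Add(25, 9) = 34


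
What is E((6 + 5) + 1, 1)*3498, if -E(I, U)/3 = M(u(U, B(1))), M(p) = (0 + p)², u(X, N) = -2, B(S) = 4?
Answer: -41976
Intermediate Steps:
M(p) = p²
E(I, U) = -12 (E(I, U) = -3*(-2)² = -3*4 = -12)
E((6 + 5) + 1, 1)*3498 = -12*3498 = -41976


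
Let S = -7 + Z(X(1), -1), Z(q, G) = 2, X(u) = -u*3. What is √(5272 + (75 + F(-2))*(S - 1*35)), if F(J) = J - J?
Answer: 4*√142 ≈ 47.666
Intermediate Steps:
F(J) = 0
X(u) = -3*u
S = -5 (S = -7 + 2 = -5)
√(5272 + (75 + F(-2))*(S - 1*35)) = √(5272 + (75 + 0)*(-5 - 1*35)) = √(5272 + 75*(-5 - 35)) = √(5272 + 75*(-40)) = √(5272 - 3000) = √2272 = 4*√142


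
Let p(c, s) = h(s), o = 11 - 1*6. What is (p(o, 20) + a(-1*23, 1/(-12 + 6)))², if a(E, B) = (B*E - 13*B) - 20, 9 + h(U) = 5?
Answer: 324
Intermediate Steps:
h(U) = -4 (h(U) = -9 + 5 = -4)
o = 5 (o = 11 - 6 = 5)
p(c, s) = -4
a(E, B) = -20 - 13*B + B*E (a(E, B) = (-13*B + B*E) - 20 = -20 - 13*B + B*E)
(p(o, 20) + a(-1*23, 1/(-12 + 6)))² = (-4 + (-20 - 13/(-12 + 6) + (-1*23)/(-12 + 6)))² = (-4 + (-20 - 13/(-6) - 23/(-6)))² = (-4 + (-20 - 13*(-⅙) - ⅙*(-23)))² = (-4 + (-20 + 13/6 + 23/6))² = (-4 - 14)² = (-18)² = 324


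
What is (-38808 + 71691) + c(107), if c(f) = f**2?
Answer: 44332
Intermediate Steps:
(-38808 + 71691) + c(107) = (-38808 + 71691) + 107**2 = 32883 + 11449 = 44332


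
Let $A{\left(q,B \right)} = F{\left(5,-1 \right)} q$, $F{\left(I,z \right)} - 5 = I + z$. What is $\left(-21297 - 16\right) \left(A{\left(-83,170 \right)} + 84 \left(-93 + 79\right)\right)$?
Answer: $40984899$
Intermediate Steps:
$F{\left(I,z \right)} = 5 + I + z$ ($F{\left(I,z \right)} = 5 + \left(I + z\right) = 5 + I + z$)
$A{\left(q,B \right)} = 9 q$ ($A{\left(q,B \right)} = \left(5 + 5 - 1\right) q = 9 q$)
$\left(-21297 - 16\right) \left(A{\left(-83,170 \right)} + 84 \left(-93 + 79\right)\right) = \left(-21297 - 16\right) \left(9 \left(-83\right) + 84 \left(-93 + 79\right)\right) = - 21313 \left(-747 + 84 \left(-14\right)\right) = - 21313 \left(-747 - 1176\right) = \left(-21313\right) \left(-1923\right) = 40984899$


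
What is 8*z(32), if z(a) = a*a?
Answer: 8192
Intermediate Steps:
z(a) = a**2
8*z(32) = 8*32**2 = 8*1024 = 8192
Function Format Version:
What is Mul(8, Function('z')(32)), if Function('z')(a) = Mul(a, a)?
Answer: 8192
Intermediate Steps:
Function('z')(a) = Pow(a, 2)
Mul(8, Function('z')(32)) = Mul(8, Pow(32, 2)) = Mul(8, 1024) = 8192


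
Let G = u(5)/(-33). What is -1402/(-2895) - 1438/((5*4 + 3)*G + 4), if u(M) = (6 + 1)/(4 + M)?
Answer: -1234974116/2973165 ≈ -415.37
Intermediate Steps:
u(M) = 7/(4 + M)
G = -7/297 (G = (7/(4 + 5))/(-33) = (7/9)*(-1/33) = -7/297 ≈ -0.023569)
-1402/(-2895) - 1438/((5*4 + 3)*G + 4) = -1402/(-2895) - 1438/((5*4 + 3)*(-7/297) + 4) = -1402*(-1/2895) - 1438/((20 + 3)*(-7/297) + 4) = 1402/2895 - 1438/(23*(-7/297) + 4) = 1402/2895 - 1438/(-161/297 + 4) = 1402/2895 - 1438/1027/297 = 1402/2895 - 1438*297/1027 = 1402/2895 - 427086/1027 = -1234974116/2973165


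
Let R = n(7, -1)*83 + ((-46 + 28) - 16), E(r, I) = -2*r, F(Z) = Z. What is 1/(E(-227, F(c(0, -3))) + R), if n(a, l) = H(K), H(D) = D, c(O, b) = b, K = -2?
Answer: 1/254 ≈ 0.0039370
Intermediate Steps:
n(a, l) = -2
R = -200 (R = -2*83 + ((-46 + 28) - 16) = -166 + (-18 - 16) = -166 - 34 = -200)
1/(E(-227, F(c(0, -3))) + R) = 1/(-2*(-227) - 200) = 1/(454 - 200) = 1/254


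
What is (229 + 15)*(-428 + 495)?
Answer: 16348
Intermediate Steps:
(229 + 15)*(-428 + 495) = 244*67 = 16348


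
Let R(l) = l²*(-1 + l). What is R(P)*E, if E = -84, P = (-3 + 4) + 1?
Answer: -336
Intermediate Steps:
P = 2 (P = 1 + 1 = 2)
R(P)*E = (2²*(-1 + 2))*(-84) = (4*1)*(-84) = 4*(-84) = -336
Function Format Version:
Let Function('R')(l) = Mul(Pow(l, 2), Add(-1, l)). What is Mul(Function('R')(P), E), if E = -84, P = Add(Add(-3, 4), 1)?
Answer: -336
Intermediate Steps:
P = 2 (P = Add(1, 1) = 2)
Mul(Function('R')(P), E) = Mul(Mul(Pow(2, 2), Add(-1, 2)), -84) = Mul(Mul(4, 1), -84) = Mul(4, -84) = -336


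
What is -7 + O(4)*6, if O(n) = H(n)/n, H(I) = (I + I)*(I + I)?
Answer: 89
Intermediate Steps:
H(I) = 4*I² (H(I) = (2*I)*(2*I) = 4*I²)
O(n) = 4*n (O(n) = (4*n²)/n = 4*n)
-7 + O(4)*6 = -7 + (4*4)*6 = -7 + 16*6 = -7 + 96 = 89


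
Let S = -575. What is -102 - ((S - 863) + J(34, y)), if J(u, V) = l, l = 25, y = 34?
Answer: 1311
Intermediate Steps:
J(u, V) = 25
-102 - ((S - 863) + J(34, y)) = -102 - ((-575 - 863) + 25) = -102 - (-1438 + 25) = -102 - 1*(-1413) = -102 + 1413 = 1311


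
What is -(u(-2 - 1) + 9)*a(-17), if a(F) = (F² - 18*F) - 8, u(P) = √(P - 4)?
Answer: -5283 - 587*I*√7 ≈ -5283.0 - 1553.1*I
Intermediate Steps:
u(P) = √(-4 + P)
a(F) = -8 + F² - 18*F
-(u(-2 - 1) + 9)*a(-17) = -(√(-4 + (-2 - 1)) + 9)*(-8 + (-17)² - 18*(-17)) = -(√(-4 - 3) + 9)*(-8 + 289 + 306) = -(√(-7) + 9)*587 = -(I*√7 + 9)*587 = -(9 + I*√7)*587 = -(5283 + 587*I*√7) = -5283 - 587*I*√7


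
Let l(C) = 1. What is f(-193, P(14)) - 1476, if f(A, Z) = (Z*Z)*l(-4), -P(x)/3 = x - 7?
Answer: -1035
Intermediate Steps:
P(x) = 21 - 3*x (P(x) = -3*(x - 7) = -3*(-7 + x) = 21 - 3*x)
f(A, Z) = Z² (f(A, Z) = (Z*Z)*1 = Z²*1 = Z²)
f(-193, P(14)) - 1476 = (21 - 3*14)² - 1476 = (21 - 42)² - 1476 = (-21)² - 1476 = 441 - 1476 = -1035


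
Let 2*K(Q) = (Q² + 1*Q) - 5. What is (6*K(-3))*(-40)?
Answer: -120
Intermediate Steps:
K(Q) = -5/2 + Q/2 + Q²/2 (K(Q) = ((Q² + 1*Q) - 5)/2 = ((Q² + Q) - 5)/2 = ((Q + Q²) - 5)/2 = (-5 + Q + Q²)/2 = -5/2 + Q/2 + Q²/2)
(6*K(-3))*(-40) = (6*(-5/2 + (½)*(-3) + (½)*(-3)²))*(-40) = (6*(-5/2 - 3/2 + (½)*9))*(-40) = (6*(-5/2 - 3/2 + 9/2))*(-40) = (6*(½))*(-40) = 3*(-40) = -120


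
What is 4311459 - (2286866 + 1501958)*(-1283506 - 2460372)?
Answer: 14184899130931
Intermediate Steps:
4311459 - (2286866 + 1501958)*(-1283506 - 2460372) = 4311459 - 3788824*(-3743878) = 4311459 - 1*(-14184894819472) = 4311459 + 14184894819472 = 14184899130931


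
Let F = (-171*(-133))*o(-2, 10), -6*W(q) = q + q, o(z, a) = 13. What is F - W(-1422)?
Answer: 295185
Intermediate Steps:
W(q) = -q/3 (W(q) = -(q + q)/6 = -q/3)
F = 295659 (F = -171*(-133)*13 = 22743*13 = 295659)
F - W(-1422) = 295659 - (-1)*(-1422)/3 = 295659 - 1*474 = 295659 - 474 = 295185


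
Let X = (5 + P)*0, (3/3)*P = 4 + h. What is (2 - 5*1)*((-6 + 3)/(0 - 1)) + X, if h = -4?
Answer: -9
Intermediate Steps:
P = 0 (P = 4 - 4 = 0)
X = 0 (X = (5 + 0)*0 = 5*0 = 0)
(2 - 5*1)*((-6 + 3)/(0 - 1)) + X = (2 - 5*1)*((-6 + 3)/(0 - 1)) + 0 = (2 - 5)*(-3/(-1)) + 0 = -(-9)*(-1) + 0 = -3*3 + 0 = -9 + 0 = -9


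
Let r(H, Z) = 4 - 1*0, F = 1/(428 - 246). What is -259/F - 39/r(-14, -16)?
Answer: -188591/4 ≈ -47148.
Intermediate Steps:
F = 1/182 ≈ 0.0054945
r(H, Z) = 4 (r(H, Z) = 4 + 0 = 4)
-259/F - 39/r(-14, -16) = -259/1/182 - 39/4 = -259*182 - 39*1/4 = -47138 - 39/4 = -188591/4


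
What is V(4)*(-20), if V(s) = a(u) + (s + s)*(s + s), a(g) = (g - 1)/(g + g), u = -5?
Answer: -1292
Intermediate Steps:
a(g) = (-1 + g)/(2*g) (a(g) = (-1 + g)/((2*g)) = (-1 + g)*(1/(2*g)) = (-1 + g)/(2*g))
V(s) = 3/5 + 4*s**2 (V(s) = (1/2)*(-1 - 5)/(-5) + (s + s)*(s + s) = (1/2)*(-1/5)*(-6) + (2*s)*(2*s) = 3/5 + 4*s**2)
V(4)*(-20) = (3/5 + 4*4**2)*(-20) = (3/5 + 4*16)*(-20) = (3/5 + 64)*(-20) = (323/5)*(-20) = -1292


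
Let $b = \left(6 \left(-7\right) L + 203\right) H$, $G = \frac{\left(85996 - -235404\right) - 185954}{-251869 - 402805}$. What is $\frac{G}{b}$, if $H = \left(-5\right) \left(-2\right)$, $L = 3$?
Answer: $- \frac{67723}{252049490} \approx -0.00026869$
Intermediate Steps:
$G = - \frac{67723}{327337}$ ($G = \frac{\left(85996 + 235404\right) - 185954}{-654674} = \left(321400 - 185954\right) \left(- \frac{1}{654674}\right) = 135446 \left(- \frac{1}{654674}\right) = - \frac{67723}{327337} \approx -0.20689$)
$H = 10$
$b = 770$ ($b = \left(6 \left(-7\right) 3 + 203\right) 10 = \left(\left(-42\right) 3 + 203\right) 10 = \left(-126 + 203\right) 10 = 77 \cdot 10 = 770$)
$\frac{G}{b} = - \frac{67723}{327337 \cdot 770} = \left(- \frac{67723}{327337}\right) \frac{1}{770} = - \frac{67723}{252049490}$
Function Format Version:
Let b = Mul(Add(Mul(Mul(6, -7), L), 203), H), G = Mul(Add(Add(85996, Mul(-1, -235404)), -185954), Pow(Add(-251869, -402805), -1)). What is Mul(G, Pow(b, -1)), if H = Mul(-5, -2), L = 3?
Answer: Rational(-67723, 252049490) ≈ -0.00026869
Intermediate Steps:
G = Rational(-67723, 327337) (G = Mul(Add(Add(85996, 235404), -185954), Pow(-654674, -1)) = Mul(Add(321400, -185954), Rational(-1, 654674)) = Mul(135446, Rational(-1, 654674)) = Rational(-67723, 327337) ≈ -0.20689)
H = 10
b = 770 (b = Mul(Add(Mul(Mul(6, -7), 3), 203), 10) = Mul(Add(Mul(-42, 3), 203), 10) = Mul(Add(-126, 203), 10) = Mul(77, 10) = 770)
Mul(G, Pow(b, -1)) = Mul(Rational(-67723, 327337), Pow(770, -1)) = Mul(Rational(-67723, 327337), Rational(1, 770)) = Rational(-67723, 252049490)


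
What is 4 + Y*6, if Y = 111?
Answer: 670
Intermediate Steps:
4 + Y*6 = 4 + 111*6 = 4 + 666 = 670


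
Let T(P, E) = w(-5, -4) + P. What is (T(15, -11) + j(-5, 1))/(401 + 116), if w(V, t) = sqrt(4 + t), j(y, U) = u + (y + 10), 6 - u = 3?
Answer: 23/517 ≈ 0.044487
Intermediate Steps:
u = 3 (u = 6 - 1*3 = 6 - 3 = 3)
j(y, U) = 13 + y (j(y, U) = 3 + (y + 10) = 3 + (10 + y) = 13 + y)
T(P, E) = P (T(P, E) = sqrt(4 - 4) + P = sqrt(0) + P = 0 + P = P)
(T(15, -11) + j(-5, 1))/(401 + 116) = (15 + (13 - 5))/(401 + 116) = (15 + 8)/517 = (1/517)*23 = 23/517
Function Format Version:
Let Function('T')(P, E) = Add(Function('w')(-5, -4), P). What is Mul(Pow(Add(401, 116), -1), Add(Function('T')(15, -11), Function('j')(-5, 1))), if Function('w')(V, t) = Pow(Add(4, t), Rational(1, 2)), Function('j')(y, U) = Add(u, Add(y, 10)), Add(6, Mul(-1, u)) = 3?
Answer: Rational(23, 517) ≈ 0.044487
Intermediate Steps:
u = 3 (u = Add(6, Mul(-1, 3)) = Add(6, -3) = 3)
Function('j')(y, U) = Add(13, y) (Function('j')(y, U) = Add(3, Add(y, 10)) = Add(3, Add(10, y)) = Add(13, y))
Function('T')(P, E) = P (Function('T')(P, E) = Add(Pow(Add(4, -4), Rational(1, 2)), P) = Add(Pow(0, Rational(1, 2)), P) = Add(0, P) = P)
Mul(Pow(Add(401, 116), -1), Add(Function('T')(15, -11), Function('j')(-5, 1))) = Mul(Pow(Add(401, 116), -1), Add(15, Add(13, -5))) = Mul(Pow(517, -1), Add(15, 8)) = Mul(Rational(1, 517), 23) = Rational(23, 517)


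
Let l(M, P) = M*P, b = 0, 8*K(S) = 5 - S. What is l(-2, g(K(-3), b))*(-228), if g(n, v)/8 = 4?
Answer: 14592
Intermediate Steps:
K(S) = 5/8 - S/8 (K(S) = (5 - S)/8 = 5/8 - S/8)
g(n, v) = 32 (g(n, v) = 8*4 = 32)
l(-2, g(K(-3), b))*(-228) = -2*32*(-228) = -64*(-228) = 14592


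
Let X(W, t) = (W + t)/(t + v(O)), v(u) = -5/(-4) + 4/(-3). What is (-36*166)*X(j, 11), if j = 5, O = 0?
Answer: -1147392/131 ≈ -8758.7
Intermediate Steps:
v(u) = -1/12 (v(u) = -5*(-1/4) + 4*(-1/3) = 5/4 - 4/3 = -1/12)
X(W, t) = (W + t)/(-1/12 + t) (X(W, t) = (W + t)/(t - 1/12) = (W + t)/(-1/12 + t))
(-36*166)*X(j, 11) = (-36*166)*(12*(5 + 11)/(-1 + 12*11)) = -71712*16/(-1 + 132) = -71712*16/131 = -5976*192/131 = -1147392/131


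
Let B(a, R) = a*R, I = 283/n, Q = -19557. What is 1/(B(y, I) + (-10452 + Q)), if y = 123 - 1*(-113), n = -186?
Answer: -93/2824231 ≈ -3.2929e-5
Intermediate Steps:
y = 236 (y = 123 + 113 = 236)
I = -283/186 (I = 283/(-186) = 283*(-1/186) = -283/186 ≈ -1.5215)
B(a, R) = R*a
1/(B(y, I) + (-10452 + Q)) = 1/(-283/186*236 + (-10452 - 19557)) = 1/(-33394/93 - 30009) = 1/(-2824231/93) = -93/2824231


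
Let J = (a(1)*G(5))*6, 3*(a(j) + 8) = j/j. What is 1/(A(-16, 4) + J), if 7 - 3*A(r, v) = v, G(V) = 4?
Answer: -1/183 ≈ -0.0054645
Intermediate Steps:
a(j) = -23/3 (a(j) = -8 + (j/j)/3 = -8 + (⅓)*1 = -8 + ⅓ = -23/3)
A(r, v) = 7/3 - v/3
J = -184 (J = -23/3*4*6 = -92/3*6 = -184)
1/(A(-16, 4) + J) = 1/((7/3 - ⅓*4) - 184) = 1/((7/3 - 4/3) - 184) = 1/(1 - 184) = 1/(-183) = -1/183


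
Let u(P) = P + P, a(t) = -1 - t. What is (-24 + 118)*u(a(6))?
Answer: -1316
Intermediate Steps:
u(P) = 2*P
(-24 + 118)*u(a(6)) = (-24 + 118)*(2*(-1 - 1*6)) = 94*(2*(-1 - 6)) = 94*(2*(-7)) = 94*(-14) = -1316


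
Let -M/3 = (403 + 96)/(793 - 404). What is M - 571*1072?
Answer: -238113065/389 ≈ -6.1212e+5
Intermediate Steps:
M = -1497/389 (M = -3*(403 + 96)/(793 - 404) = -1497/389 ≈ -3.8483)
M - 571*1072 = -1497/389 - 571*1072 = -1497/389 - 612112 = -238113065/389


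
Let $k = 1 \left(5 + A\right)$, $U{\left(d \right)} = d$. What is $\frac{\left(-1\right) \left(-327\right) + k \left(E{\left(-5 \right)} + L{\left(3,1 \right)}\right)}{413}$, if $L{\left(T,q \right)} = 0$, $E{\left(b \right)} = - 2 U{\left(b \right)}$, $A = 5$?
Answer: $\frac{61}{59} \approx 1.0339$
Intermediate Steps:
$E{\left(b \right)} = - 2 b$
$k = 10$ ($k = 1 \left(5 + 5\right) = 1 \cdot 10 = 10$)
$\frac{\left(-1\right) \left(-327\right) + k \left(E{\left(-5 \right)} + L{\left(3,1 \right)}\right)}{413} = \frac{\left(-1\right) \left(-327\right) + 10 \left(\left(-2\right) \left(-5\right) + 0\right)}{413} = \left(327 + 10 \left(10 + 0\right)\right) \frac{1}{413} = \left(327 + 10 \cdot 10\right) \frac{1}{413} = \left(327 + 100\right) \frac{1}{413} = 427 \cdot \frac{1}{413} = \frac{61}{59}$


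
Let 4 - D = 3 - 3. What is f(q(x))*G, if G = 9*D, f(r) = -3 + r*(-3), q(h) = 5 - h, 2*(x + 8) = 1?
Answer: -1458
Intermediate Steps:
x = -15/2 (x = -8 + (½)*1 = -8 + ½ = -15/2 ≈ -7.5000)
f(r) = -3 - 3*r
D = 4 (D = 4 - (3 - 3) = 4 - 1*0 = 4 + 0 = 4)
G = 36 (G = 9*4 = 36)
f(q(x))*G = (-3 - 3*(5 - 1*(-15/2)))*36 = (-3 - 3*(5 + 15/2))*36 = (-3 - 3*25/2)*36 = (-3 - 75/2)*36 = -81/2*36 = -1458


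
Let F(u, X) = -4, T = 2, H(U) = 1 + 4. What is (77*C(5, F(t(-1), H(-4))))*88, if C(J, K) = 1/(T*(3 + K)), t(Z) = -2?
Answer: -3388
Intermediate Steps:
H(U) = 5
C(J, K) = 1/(6 + 2*K) (C(J, K) = 1/(2*(3 + K)) = 1/(6 + 2*K))
(77*C(5, F(t(-1), H(-4))))*88 = (77*(1/(2*(3 - 4))))*88 = (77*((1/2)/(-1)))*88 = (77*((1/2)*(-1)))*88 = (77*(-1/2))*88 = -77/2*88 = -3388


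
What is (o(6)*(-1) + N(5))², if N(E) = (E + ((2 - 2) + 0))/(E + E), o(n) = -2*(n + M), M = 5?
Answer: 2025/4 ≈ 506.25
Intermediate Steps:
o(n) = -10 - 2*n (o(n) = -2*(n + 5) = -2*(5 + n) = -10 - 2*n)
N(E) = ½ (N(E) = (E + (0 + 0))/((2*E)) = (E + 0)*(1/(2*E)) = E*(1/(2*E)) = ½)
(o(6)*(-1) + N(5))² = ((-10 - 2*6)*(-1) + ½)² = ((-10 - 12)*(-1) + ½)² = (-22*(-1) + ½)² = (22 + ½)² = (45/2)² = 2025/4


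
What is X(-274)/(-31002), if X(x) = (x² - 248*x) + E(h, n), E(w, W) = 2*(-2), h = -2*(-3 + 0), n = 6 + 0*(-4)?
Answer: -71512/15501 ≈ -4.6134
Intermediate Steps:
n = 6 (n = 6 + 0 = 6)
h = 6 (h = -2*(-3) = 6)
E(w, W) = -4
X(x) = -4 + x² - 248*x (X(x) = (x² - 248*x) - 4 = -4 + x² - 248*x)
X(-274)/(-31002) = (-4 + (-274)² - 248*(-274))/(-31002) = (-4 + 75076 + 67952)*(-1/31002) = 143024*(-1/31002) = -71512/15501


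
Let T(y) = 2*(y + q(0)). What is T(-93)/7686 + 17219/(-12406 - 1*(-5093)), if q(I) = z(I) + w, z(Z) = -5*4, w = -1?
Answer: -22335433/9367953 ≈ -2.3842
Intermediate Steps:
z(Z) = -20
q(I) = -21 (q(I) = -20 - 1 = -21)
T(y) = -42 + 2*y (T(y) = 2*(y - 21) = 2*(-21 + y) = -42 + 2*y)
T(-93)/7686 + 17219/(-12406 - 1*(-5093)) = (-42 + 2*(-93))/7686 + 17219/(-12406 - 1*(-5093)) = (-42 - 186)*(1/7686) + 17219/(-12406 + 5093) = -228*1/7686 + 17219/(-7313) = -38/1281 + 17219*(-1/7313) = -38/1281 - 17219/7313 = -22335433/9367953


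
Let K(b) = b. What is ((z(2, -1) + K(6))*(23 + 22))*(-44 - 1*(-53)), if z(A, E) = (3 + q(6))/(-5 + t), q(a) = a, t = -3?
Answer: 15795/8 ≈ 1974.4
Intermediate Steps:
z(A, E) = -9/8 (z(A, E) = (3 + 6)/(-5 - 3) = 9/(-8) = 9*(-⅛) = -9/8)
((z(2, -1) + K(6))*(23 + 22))*(-44 - 1*(-53)) = ((-9/8 + 6)*(23 + 22))*(-44 - 1*(-53)) = ((39/8)*45)*(-44 + 53) = (1755/8)*9 = 15795/8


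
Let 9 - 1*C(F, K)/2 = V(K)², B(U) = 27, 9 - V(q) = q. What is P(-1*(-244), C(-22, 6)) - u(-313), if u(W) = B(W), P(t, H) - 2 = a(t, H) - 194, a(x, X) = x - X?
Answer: 25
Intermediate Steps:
V(q) = 9 - q
C(F, K) = 18 - 2*(9 - K)²
P(t, H) = -192 + t - H (P(t, H) = 2 + ((t - H) - 194) = 2 + (-194 + t - H) = -192 + t - H)
u(W) = 27
P(-1*(-244), C(-22, 6)) - u(-313) = (-192 - 1*(-244) - (18 - 2*(-9 + 6)²)) - 1*27 = (-192 + 244 - (18 - 2*(-3)²)) - 27 = (-192 + 244 - (18 - 2*9)) - 27 = (-192 + 244 - (18 - 18)) - 27 = (-192 + 244 - 1*0) - 27 = (-192 + 244 + 0) - 27 = 52 - 27 = 25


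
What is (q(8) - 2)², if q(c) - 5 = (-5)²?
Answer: 784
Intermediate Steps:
q(c) = 30 (q(c) = 5 + (-5)² = 5 + 25 = 30)
(q(8) - 2)² = (30 - 2)² = 28² = 784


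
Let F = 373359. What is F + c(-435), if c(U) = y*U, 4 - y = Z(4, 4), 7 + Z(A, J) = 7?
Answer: 371619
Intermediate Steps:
Z(A, J) = 0 (Z(A, J) = -7 + 7 = 0)
y = 4 (y = 4 - 1*0 = 4 + 0 = 4)
c(U) = 4*U
F + c(-435) = 373359 + 4*(-435) = 373359 - 1740 = 371619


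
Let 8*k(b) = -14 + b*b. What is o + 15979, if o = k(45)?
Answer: 129843/8 ≈ 16230.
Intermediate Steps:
k(b) = -7/4 + b²/8 (k(b) = (-14 + b*b)/8 = (-14 + b²)/8 = -7/4 + b²/8)
o = 2011/8 (o = -7/4 + (⅛)*45² = -7/4 + (⅛)*2025 = -7/4 + 2025/8 = 2011/8 ≈ 251.38)
o + 15979 = 2011/8 + 15979 = 129843/8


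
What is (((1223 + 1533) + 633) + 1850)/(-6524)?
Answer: -5239/6524 ≈ -0.80303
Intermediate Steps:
(((1223 + 1533) + 633) + 1850)/(-6524) = ((2756 + 633) + 1850)*(-1/6524) = (3389 + 1850)*(-1/6524) = 5239*(-1/6524) = -5239/6524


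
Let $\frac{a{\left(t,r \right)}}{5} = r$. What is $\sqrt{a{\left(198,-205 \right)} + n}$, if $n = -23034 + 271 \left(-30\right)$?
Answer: $i \sqrt{32189} \approx 179.41 i$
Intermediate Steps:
$a{\left(t,r \right)} = 5 r$
$n = -31164$ ($n = -23034 - 8130 = -31164$)
$\sqrt{a{\left(198,-205 \right)} + n} = \sqrt{5 \left(-205\right) - 31164} = \sqrt{-1025 - 31164} = \sqrt{-32189} = i \sqrt{32189}$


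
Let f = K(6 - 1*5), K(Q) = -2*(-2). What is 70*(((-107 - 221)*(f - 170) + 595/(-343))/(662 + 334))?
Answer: 4446445/1162 ≈ 3826.5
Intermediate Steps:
K(Q) = 4
f = 4
70*(((-107 - 221)*(f - 170) + 595/(-343))/(662 + 334)) = 70*(((-107 - 221)*(4 - 170) + 595/(-343))/(662 + 334)) = 70*((-328*(-166) + 595*(-1/343))/996) = 70*((54448 - 85/49)*(1/996)) = 70*((2667867/49)*(1/996)) = 70*(889289/16268) = 4446445/1162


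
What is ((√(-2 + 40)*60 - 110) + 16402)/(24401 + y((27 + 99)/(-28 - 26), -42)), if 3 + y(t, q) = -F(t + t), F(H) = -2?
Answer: 4073/6100 + 3*√38/1220 ≈ 0.68286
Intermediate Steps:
y(t, q) = -1 (y(t, q) = -3 - 1*(-2) = -3 + 2 = -1)
((√(-2 + 40)*60 - 110) + 16402)/(24401 + y((27 + 99)/(-28 - 26), -42)) = ((√(-2 + 40)*60 - 110) + 16402)/(24401 - 1) = ((√38*60 - 110) + 16402)/24400 = ((60*√38 - 110) + 16402)*(1/24400) = ((-110 + 60*√38) + 16402)*(1/24400) = (16292 + 60*√38)*(1/24400) = 4073/6100 + 3*√38/1220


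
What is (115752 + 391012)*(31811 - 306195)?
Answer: -139047933376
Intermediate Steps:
(115752 + 391012)*(31811 - 306195) = 506764*(-274384) = -139047933376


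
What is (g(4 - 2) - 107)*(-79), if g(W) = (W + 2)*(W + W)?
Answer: 7189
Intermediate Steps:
g(W) = 2*W*(2 + W) (g(W) = (2 + W)*(2*W) = 2*W*(2 + W))
(g(4 - 2) - 107)*(-79) = (2*(4 - 2)*(2 + (4 - 2)) - 107)*(-79) = (2*2*(2 + 2) - 107)*(-79) = (2*2*4 - 107)*(-79) = (16 - 107)*(-79) = -91*(-79) = 7189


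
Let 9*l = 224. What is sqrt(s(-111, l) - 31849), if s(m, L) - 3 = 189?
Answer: I*sqrt(31657) ≈ 177.92*I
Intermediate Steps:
l = 224/9 (l = (1/9)*224 = 224/9 ≈ 24.889)
s(m, L) = 192 (s(m, L) = 3 + 189 = 192)
sqrt(s(-111, l) - 31849) = sqrt(192 - 31849) = sqrt(-31657) = I*sqrt(31657)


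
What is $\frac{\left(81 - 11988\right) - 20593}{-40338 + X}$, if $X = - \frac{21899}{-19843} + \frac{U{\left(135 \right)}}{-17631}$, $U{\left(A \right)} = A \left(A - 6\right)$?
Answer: $\frac{42111806750}{52267728659} \approx 0.80569$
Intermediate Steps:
$U{\left(A \right)} = A \left(-6 + A\right)$
$X = \frac{1501312}{12957479}$ ($X = - \frac{21899}{-19843} + \frac{135 \left(-6 + 135\right)}{-17631} = \left(-21899\right) \left(- \frac{1}{19843}\right) + 135 \cdot 129 \left(- \frac{1}{17631}\right) = \frac{21899}{19843} + 17415 \left(- \frac{1}{17631}\right) = \frac{21899}{19843} - \frac{645}{653} = \frac{1501312}{12957479} \approx 0.11586$)
$\frac{\left(81 - 11988\right) - 20593}{-40338 + X} = \frac{\left(81 - 11988\right) - 20593}{-40338 + \frac{1501312}{12957479}} = \frac{\left(81 - 11988\right) - 20593}{- \frac{522677286590}{12957479}} = \left(-11907 - 20593\right) \left(- \frac{12957479}{522677286590}\right) = \left(-32500\right) \left(- \frac{12957479}{522677286590}\right) = \frac{42111806750}{52267728659}$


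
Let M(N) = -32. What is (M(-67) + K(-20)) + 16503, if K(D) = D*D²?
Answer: 8471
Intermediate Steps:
K(D) = D³
(M(-67) + K(-20)) + 16503 = (-32 + (-20)³) + 16503 = (-32 - 8000) + 16503 = -8032 + 16503 = 8471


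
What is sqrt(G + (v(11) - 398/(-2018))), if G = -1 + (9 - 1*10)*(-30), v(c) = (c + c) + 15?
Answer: sqrt(67394137)/1009 ≈ 8.1362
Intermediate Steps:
v(c) = 15 + 2*c (v(c) = 2*c + 15 = 15 + 2*c)
G = 29 (G = -1 + (9 - 10)*(-30) = -1 - 1*(-30) = -1 + 30 = 29)
sqrt(G + (v(11) - 398/(-2018))) = sqrt(29 + ((15 + 2*11) - 398/(-2018))) = sqrt(29 + ((15 + 22) - 398*(-1)/2018)) = sqrt(29 + (37 - 1*(-199/1009))) = sqrt(29 + (37 + 199/1009)) = sqrt(29 + 37532/1009) = sqrt(66793/1009) = sqrt(67394137)/1009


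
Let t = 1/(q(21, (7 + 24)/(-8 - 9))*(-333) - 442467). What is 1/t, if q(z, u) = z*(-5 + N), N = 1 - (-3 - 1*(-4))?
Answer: -407502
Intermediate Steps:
N = 0 (N = 1 - (-3 + 4) = 1 - 1*1 = 1 - 1 = 0)
q(z, u) = -5*z (q(z, u) = z*(-5 + 0) = z*(-5) = -5*z)
t = -1/407502 (t = 1/(-5*21*(-333) - 442467) = 1/(-105*(-333) - 442467) = 1/(34965 - 442467) = 1/(-407502) = -1/407502 ≈ -2.4540e-6)
1/t = 1/(-1/407502) = -407502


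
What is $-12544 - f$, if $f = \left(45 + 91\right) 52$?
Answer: $-19616$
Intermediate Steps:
$f = 7072$ ($f = 136 \cdot 52 = 7072$)
$-12544 - f = -12544 - 7072 = -19616$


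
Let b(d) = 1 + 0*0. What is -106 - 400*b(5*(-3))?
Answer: -506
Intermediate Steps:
b(d) = 1 (b(d) = 1 + 0 = 1)
-106 - 400*b(5*(-3)) = -106 - 400*1 = -106 - 400 = -506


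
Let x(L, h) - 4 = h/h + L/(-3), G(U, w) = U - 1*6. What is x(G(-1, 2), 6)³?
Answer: 10648/27 ≈ 394.37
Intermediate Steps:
G(U, w) = -6 + U (G(U, w) = U - 6 = -6 + U)
x(L, h) = 5 - L/3 (x(L, h) = 4 + (h/h + L/(-3)) = 4 + (1 + L*(-⅓)) = 4 + (1 - L/3) = 5 - L/3)
x(G(-1, 2), 6)³ = (5 - (-6 - 1)/3)³ = (5 - ⅓*(-7))³ = (5 + 7/3)³ = (22/3)³ = 10648/27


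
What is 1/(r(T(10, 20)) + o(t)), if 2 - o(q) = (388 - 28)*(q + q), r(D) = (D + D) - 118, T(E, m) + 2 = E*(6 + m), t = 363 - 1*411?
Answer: 1/34960 ≈ 2.8604e-5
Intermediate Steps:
t = -48 (t = 363 - 411 = -48)
T(E, m) = -2 + E*(6 + m)
r(D) = -118 + 2*D (r(D) = 2*D - 118 = -118 + 2*D)
o(q) = 2 - 720*q (o(q) = 2 - (388 - 28)*(q + q) = 2 - 360*2*q = 2 - 720*q)
1/(r(T(10, 20)) + o(t)) = 1/((-118 + 2*(-2 + 6*10 + 10*20)) + (2 - 720*(-48))) = 1/((-118 + 2*(-2 + 60 + 200)) + (2 + 34560)) = 1/((-118 + 2*258) + 34562) = 1/((-118 + 516) + 34562) = 1/(398 + 34562) = 1/34960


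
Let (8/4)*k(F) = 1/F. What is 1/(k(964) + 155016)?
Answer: 1928/298870849 ≈ 6.4509e-6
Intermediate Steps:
k(F) = 1/(2*F)
1/(k(964) + 155016) = 1/((½)/964 + 155016) = 1/((½)*(1/964) + 155016) = 1/(1/1928 + 155016) = 1/(298870849/1928) = 1928/298870849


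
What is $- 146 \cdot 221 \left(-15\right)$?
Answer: $483990$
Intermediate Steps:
$- 146 \cdot 221 \left(-15\right) = \left(-146\right) \left(-3315\right) = 483990$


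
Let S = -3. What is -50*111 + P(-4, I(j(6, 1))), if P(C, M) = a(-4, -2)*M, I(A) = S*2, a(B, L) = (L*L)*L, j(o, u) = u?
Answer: -5502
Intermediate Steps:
a(B, L) = L³ (a(B, L) = L²*L = L³)
I(A) = -6 (I(A) = -3*2 = -6)
P(C, M) = -8*M (P(C, M) = (-2)³*M = -8*M)
-50*111 + P(-4, I(j(6, 1))) = -50*111 - 8*(-6) = -5550 + 48 = -5502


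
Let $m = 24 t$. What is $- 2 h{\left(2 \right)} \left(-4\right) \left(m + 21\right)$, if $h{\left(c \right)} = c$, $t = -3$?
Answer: $-816$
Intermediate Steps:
$m = -72$ ($m = 24 \left(-3\right) = -72$)
$- 2 h{\left(2 \right)} \left(-4\right) \left(m + 21\right) = \left(-2\right) 2 \left(-4\right) \left(-72 + 21\right) = \left(-4\right) \left(-4\right) \left(-51\right) = 16 \left(-51\right) = -816$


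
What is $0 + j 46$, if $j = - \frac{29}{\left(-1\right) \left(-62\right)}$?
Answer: $- \frac{667}{31} \approx -21.516$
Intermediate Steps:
$j = - \frac{29}{62} \approx -0.46774$
$0 + j 46 = 0 - \frac{667}{31} = - \frac{667}{31}$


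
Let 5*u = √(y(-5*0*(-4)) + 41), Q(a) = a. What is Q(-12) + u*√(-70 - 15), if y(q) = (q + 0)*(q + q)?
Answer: -12 + I*√3485/5 ≈ -12.0 + 11.807*I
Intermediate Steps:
y(q) = 2*q² (y(q) = q*(2*q) = 2*q²)
u = √41/5 (u = √(2*(-5*0*(-4))² + 41)/5 = √(2*(0*(-4))² + 41)/5 = √(2*0² + 41)/5 = √(2*0 + 41)/5 = √(0 + 41)/5 = √41/5 ≈ 1.2806)
Q(-12) + u*√(-70 - 15) = -12 + (√41/5)*√(-70 - 15) = -12 + (√41/5)*√(-85) = -12 + (√41/5)*(I*√85) = -12 + I*√3485/5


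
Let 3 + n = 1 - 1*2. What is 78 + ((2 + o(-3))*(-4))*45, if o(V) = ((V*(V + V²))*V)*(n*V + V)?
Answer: -87762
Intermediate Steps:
n = -4 (n = -3 + (1 - 1*2) = -3 + (1 - 2) = -3 - 1 = -4)
o(V) = -3*V³*(V + V²) (o(V) = ((V*(V + V²))*V)*(-4*V + V) = (V²*(V + V²))*(-3*V) = -3*V³*(V + V²))
78 + ((2 + o(-3))*(-4))*45 = 78 + ((2 + 3*(-3)⁴*(-1 - 1*(-3)))*(-4))*45 = 78 + ((2 + 3*81*(-1 + 3))*(-4))*45 = 78 + ((2 + 3*81*2)*(-4))*45 = 78 + ((2 + 486)*(-4))*45 = 78 + (488*(-4))*45 = 78 - 1952*45 = 78 - 87840 = -87762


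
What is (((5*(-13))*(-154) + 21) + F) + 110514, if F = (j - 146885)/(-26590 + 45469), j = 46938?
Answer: 2275669108/18879 ≈ 1.2054e+5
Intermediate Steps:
F = -99947/18879 (F = (46938 - 146885)/(-26590 + 45469) = -99947/18879 ≈ -5.2941)
(((5*(-13))*(-154) + 21) + F) + 110514 = (((5*(-13))*(-154) + 21) - 99947/18879) + 110514 = ((-65*(-154) + 21) - 99947/18879) + 110514 = ((10010 + 21) - 99947/18879) + 110514 = (10031 - 99947/18879) + 110514 = 189275302/18879 + 110514 = 2275669108/18879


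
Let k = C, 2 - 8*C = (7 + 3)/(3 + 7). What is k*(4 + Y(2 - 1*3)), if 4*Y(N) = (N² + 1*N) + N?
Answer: 15/32 ≈ 0.46875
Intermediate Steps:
C = ⅛ (C = ¼ - (7 + 3)/(8*(3 + 7)) = ¼ - 5/(4*10) = ¼ - ⅛*1 = ¼ - ⅛ = ⅛ ≈ 0.12500)
k = ⅛ ≈ 0.12500
Y(N) = N/2 + N²/4 (Y(N) = ((N² + 1*N) + N)/4 = ((N² + N) + N)/4 = ((N + N²) + N)/4 = (N² + 2*N)/4 = N/2 + N²/4)
k*(4 + Y(2 - 1*3)) = (4 + (2 - 1*3)*(2 + (2 - 1*3))/4)/8 = (4 + (2 - 3)*(2 + (2 - 3))/4)/8 = (4 + (¼)*(-1)*(2 - 1))/8 = (4 + (¼)*(-1)*1)/8 = (4 - ¼)/8 = (⅛)*(15/4) = 15/32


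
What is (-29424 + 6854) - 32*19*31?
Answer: -41418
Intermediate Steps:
(-29424 + 6854) - 32*19*31 = -22570 - 608*31 = -22570 - 18848 = -41418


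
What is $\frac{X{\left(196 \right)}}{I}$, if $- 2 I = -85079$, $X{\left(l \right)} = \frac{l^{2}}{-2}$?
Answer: $- \frac{38416}{85079} \approx -0.45153$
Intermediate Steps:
$X{\left(l \right)} = - \frac{l^{2}}{2}$ ($X{\left(l \right)} = l^{2} \left(- \frac{1}{2}\right) = - \frac{l^{2}}{2}$)
$I = \frac{85079}{2}$ ($I = \left(- \frac{1}{2}\right) \left(-85079\right) = \frac{85079}{2} \approx 42540.0$)
$\frac{X{\left(196 \right)}}{I} = \frac{\left(- \frac{1}{2}\right) 196^{2}}{\frac{85079}{2}} = \left(- \frac{1}{2}\right) 38416 \cdot \frac{2}{85079} = \left(-19208\right) \frac{2}{85079} = - \frac{38416}{85079}$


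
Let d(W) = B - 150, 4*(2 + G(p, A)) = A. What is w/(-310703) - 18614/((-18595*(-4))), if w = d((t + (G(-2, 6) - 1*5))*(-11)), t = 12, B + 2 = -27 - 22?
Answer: -2884237631/11555044570 ≈ -0.24961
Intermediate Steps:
G(p, A) = -2 + A/4
B = -51 (B = -2 + (-27 - 22) = -2 - 49 = -51)
d(W) = -201 (d(W) = -51 - 150 = -201)
w = -201
w/(-310703) - 18614/((-18595*(-4))) = -201/(-310703) - 18614/((-18595*(-4))) = -201*(-1/310703) - 18614/74380 = 201/310703 - 18614*1/74380 = 201/310703 - 9307/37190 = -2884237631/11555044570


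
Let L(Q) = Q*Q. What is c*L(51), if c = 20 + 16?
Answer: 93636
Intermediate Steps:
L(Q) = Q²
c = 36
c*L(51) = 36*51² = 36*2601 = 93636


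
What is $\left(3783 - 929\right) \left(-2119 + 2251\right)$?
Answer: $376728$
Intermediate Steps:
$\left(3783 - 929\right) \left(-2119 + 2251\right) = 2854 \cdot 132 = 376728$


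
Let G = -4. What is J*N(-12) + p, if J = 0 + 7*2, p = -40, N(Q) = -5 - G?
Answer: -54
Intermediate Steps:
N(Q) = -1 (N(Q) = -5 - 1*(-4) = -5 + 4 = -1)
J = 14 (J = 0 + 14 = 14)
J*N(-12) + p = 14*(-1) - 40 = -14 - 40 = -54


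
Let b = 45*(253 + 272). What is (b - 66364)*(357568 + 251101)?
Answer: -26013904391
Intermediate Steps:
b = 23625 (b = 45*525 = 23625)
(b - 66364)*(357568 + 251101) = (23625 - 66364)*(357568 + 251101) = -42739*608669 = -26013904391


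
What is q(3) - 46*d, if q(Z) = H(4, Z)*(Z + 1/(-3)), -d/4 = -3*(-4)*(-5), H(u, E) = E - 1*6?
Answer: -11048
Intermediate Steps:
H(u, E) = -6 + E (H(u, E) = E - 6 = -6 + E)
d = 240 (d = -4*(-3*(-4))*(-5) = -48*(-5) = -4*(-60) = 240)
q(Z) = (-6 + Z)*(-1/3 + Z) (q(Z) = (-6 + Z)*(Z + 1/(-3)) = (-6 + Z)*(Z - 1/3) = (-6 + Z)*(-1/3 + Z))
q(3) - 46*d = (-1 + 3*3)*(-6 + 3)/3 - 46*240 = (1/3)*(-1 + 9)*(-3) - 11040 = (1/3)*8*(-3) - 11040 = -8 - 11040 = -11048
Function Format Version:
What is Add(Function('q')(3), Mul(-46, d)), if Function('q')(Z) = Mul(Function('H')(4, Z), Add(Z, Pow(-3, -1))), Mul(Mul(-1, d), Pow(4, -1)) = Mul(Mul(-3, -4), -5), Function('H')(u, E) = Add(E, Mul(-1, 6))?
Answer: -11048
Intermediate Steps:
Function('H')(u, E) = Add(-6, E) (Function('H')(u, E) = Add(E, -6) = Add(-6, E))
d = 240 (d = Mul(-4, Mul(Mul(-3, -4), -5)) = Mul(-4, Mul(12, -5)) = Mul(-4, -60) = 240)
Function('q')(Z) = Mul(Add(-6, Z), Add(Rational(-1, 3), Z)) (Function('q')(Z) = Mul(Add(-6, Z), Add(Z, Pow(-3, -1))) = Mul(Add(-6, Z), Add(Z, Rational(-1, 3))) = Mul(Add(-6, Z), Add(Rational(-1, 3), Z)))
Add(Function('q')(3), Mul(-46, d)) = Add(Mul(Rational(1, 3), Add(-1, Mul(3, 3)), Add(-6, 3)), Mul(-46, 240)) = Add(Mul(Rational(1, 3), Add(-1, 9), -3), -11040) = Add(Mul(Rational(1, 3), 8, -3), -11040) = Add(-8, -11040) = -11048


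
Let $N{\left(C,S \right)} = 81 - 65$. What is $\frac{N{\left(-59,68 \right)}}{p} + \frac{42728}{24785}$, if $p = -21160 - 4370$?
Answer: $\frac{109044928}{63276105} \approx 1.7233$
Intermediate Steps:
$N{\left(C,S \right)} = 16$
$p = -25530$
$\frac{N{\left(-59,68 \right)}}{p} + \frac{42728}{24785} = \frac{16}{-25530} + \frac{42728}{24785} = 16 \left(- \frac{1}{25530}\right) + 42728 \cdot \frac{1}{24785} = - \frac{8}{12765} + \frac{42728}{24785} = \frac{109044928}{63276105}$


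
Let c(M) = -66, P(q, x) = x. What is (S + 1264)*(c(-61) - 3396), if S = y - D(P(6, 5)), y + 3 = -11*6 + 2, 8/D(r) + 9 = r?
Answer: -4150938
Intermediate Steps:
D(r) = 8/(-9 + r)
y = -67 (y = -3 + (-11*6 + 2) = -3 + (-66 + 2) = -3 - 64 = -67)
S = -65 (S = -67 - 8/(-9 + 5) = -67 - 8/(-4) = -67 - 8*(-1)/4 = -67 - 1*(-2) = -67 + 2 = -65)
(S + 1264)*(c(-61) - 3396) = (-65 + 1264)*(-66 - 3396) = 1199*(-3462) = -4150938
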